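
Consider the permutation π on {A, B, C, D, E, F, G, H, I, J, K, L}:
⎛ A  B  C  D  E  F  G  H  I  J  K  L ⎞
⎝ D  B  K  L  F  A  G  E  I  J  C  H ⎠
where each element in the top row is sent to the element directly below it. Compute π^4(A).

E

Tracing A → D → … returns to A after 6 steps, so A lies in a 6-cycle (A D L H E F).
Stepping 4 places around the cycle: A → D → L → H → E.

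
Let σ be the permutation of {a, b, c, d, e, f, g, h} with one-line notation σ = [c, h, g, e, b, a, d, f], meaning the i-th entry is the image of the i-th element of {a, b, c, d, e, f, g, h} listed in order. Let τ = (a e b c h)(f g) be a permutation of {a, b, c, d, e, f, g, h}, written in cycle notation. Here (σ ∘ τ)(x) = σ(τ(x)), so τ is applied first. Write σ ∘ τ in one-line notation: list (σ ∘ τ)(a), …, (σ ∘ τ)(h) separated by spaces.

b g f e h d a c

(σ ∘ τ)(x) = σ(τ(x)). Computing each image: σ(τ(a)) = σ(e) = b, σ(τ(b)) = σ(c) = g, σ(τ(c)) = σ(h) = f, σ(τ(d)) = σ(d) = e, σ(τ(e)) = σ(b) = h, σ(τ(f)) = σ(g) = d, σ(τ(g)) = σ(f) = a, σ(τ(h)) = σ(a) = c.
Hence σ ∘ τ = [b g f e h d a c].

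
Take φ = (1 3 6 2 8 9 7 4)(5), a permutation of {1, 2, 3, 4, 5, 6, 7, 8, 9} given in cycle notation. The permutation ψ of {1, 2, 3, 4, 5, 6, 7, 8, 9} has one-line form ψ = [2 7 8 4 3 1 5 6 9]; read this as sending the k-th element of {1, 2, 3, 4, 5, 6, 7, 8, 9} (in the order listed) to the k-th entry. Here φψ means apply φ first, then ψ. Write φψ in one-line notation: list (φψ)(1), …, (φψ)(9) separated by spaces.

For each element, apply φ then ψ: 1 → 3 → 8; 2 → 8 → 6; 3 → 6 → 1; 4 → 1 → 2; 5 → 5 → 3; 6 → 2 → 7; 7 → 4 → 4; 8 → 9 → 9; 9 → 7 → 5.
So φψ in one-line form is 8 6 1 2 3 7 4 9 5.

8 6 1 2 3 7 4 9 5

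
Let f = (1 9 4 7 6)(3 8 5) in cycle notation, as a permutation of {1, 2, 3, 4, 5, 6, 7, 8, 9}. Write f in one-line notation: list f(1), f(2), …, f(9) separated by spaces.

Each element maps to the next entry in its cycle (wrapping to the front): 1→9, 2→2, 3→8, 4→7, 5→3, 6→1, 7→6, 8→5, 9→4.
Listing these in domain order gives 9 2 8 7 3 1 6 5 4.

9 2 8 7 3 1 6 5 4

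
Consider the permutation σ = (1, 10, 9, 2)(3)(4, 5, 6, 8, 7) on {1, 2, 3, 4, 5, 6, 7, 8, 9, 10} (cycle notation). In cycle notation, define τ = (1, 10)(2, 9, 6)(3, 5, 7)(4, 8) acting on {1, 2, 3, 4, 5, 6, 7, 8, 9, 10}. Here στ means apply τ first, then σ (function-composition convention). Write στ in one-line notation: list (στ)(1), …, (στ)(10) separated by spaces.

(στ)(x) = σ(τ(x)). Computing each image: σ(τ(1)) = σ(10) = 9, σ(τ(2)) = σ(9) = 2, σ(τ(3)) = σ(5) = 6, σ(τ(4)) = σ(8) = 7, σ(τ(5)) = σ(7) = 4, σ(τ(6)) = σ(2) = 1, σ(τ(7)) = σ(3) = 3, σ(τ(8)) = σ(4) = 5, σ(τ(9)) = σ(6) = 8, σ(τ(10)) = σ(1) = 10.
Hence στ = [9 2 6 7 4 1 3 5 8 10].

9 2 6 7 4 1 3 5 8 10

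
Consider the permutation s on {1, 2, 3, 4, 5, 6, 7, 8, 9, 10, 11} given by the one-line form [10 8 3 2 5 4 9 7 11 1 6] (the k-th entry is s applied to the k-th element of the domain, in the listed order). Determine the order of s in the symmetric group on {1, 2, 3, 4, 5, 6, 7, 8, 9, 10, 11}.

14

The disjoint-cycle form of s has cycle lengths 7, 2, 1, 1.
The order of s is the least common multiple of its cycle lengths: lcm(7, 2) = 14.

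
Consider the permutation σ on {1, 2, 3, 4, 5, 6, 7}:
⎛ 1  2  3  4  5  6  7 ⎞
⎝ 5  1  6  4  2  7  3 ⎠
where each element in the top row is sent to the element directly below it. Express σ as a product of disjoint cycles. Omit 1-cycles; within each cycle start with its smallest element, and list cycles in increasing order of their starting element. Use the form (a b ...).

Iterating σ from 1 gives 1 → 5 → 2 → 1; that is the 3-cycle (1 5 2).
Repeating from the next unused element and collecting all non-trivial cycles gives (1 5 2)(3 6 7).

(1 5 2)(3 6 7)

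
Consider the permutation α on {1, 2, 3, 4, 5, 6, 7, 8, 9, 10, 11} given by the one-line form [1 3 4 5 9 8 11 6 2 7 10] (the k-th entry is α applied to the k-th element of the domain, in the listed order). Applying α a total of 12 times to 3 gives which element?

5

Tracing 3 → 4 → … returns to 3 after 5 steps, so 3 lies in a 5-cycle (2 3 4 5 9).
Powers repeat with period 5 on this cycle, and 12 mod 5 = 2, so α^12(3) = α^2(3).
Advancing 2 steps from 3: 3 → 4 → 5.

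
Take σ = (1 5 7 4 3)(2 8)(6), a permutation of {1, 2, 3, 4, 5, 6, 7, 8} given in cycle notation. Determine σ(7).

4

7 appears in (1 5 7 4 3); the next entry (wrapping around) is 4.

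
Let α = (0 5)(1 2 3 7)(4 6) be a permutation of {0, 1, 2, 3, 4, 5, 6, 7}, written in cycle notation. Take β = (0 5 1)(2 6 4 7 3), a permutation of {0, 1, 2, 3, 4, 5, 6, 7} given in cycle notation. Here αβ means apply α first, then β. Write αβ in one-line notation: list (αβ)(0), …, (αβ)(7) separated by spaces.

1 6 2 3 4 5 7 0

(αβ)(x) = β(α(x)). Computing each image: β(α(0)) = β(5) = 1, β(α(1)) = β(2) = 6, β(α(2)) = β(3) = 2, β(α(3)) = β(7) = 3, β(α(4)) = β(6) = 4, β(α(5)) = β(0) = 5, β(α(6)) = β(4) = 7, β(α(7)) = β(1) = 0.
Hence αβ = [1 6 2 3 4 5 7 0].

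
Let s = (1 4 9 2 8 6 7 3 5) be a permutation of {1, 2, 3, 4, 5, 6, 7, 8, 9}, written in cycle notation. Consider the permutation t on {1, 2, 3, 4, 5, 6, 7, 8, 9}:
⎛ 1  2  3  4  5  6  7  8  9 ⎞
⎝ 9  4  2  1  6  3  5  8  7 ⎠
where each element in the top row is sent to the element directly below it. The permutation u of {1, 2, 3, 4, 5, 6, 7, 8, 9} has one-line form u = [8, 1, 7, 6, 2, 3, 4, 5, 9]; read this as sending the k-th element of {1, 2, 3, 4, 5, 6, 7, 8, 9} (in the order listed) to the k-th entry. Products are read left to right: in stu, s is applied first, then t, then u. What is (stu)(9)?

6

Apply the permutations in order: s(9) = 2, then t(2) = 4, then u(4) = 6. So (stu)(9) = 6.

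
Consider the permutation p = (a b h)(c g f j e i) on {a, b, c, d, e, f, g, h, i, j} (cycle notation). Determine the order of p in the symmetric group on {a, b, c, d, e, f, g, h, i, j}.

6

The cycle type of p is (6, 3, 1).
The order of p is the least common multiple of its cycle lengths: lcm(6, 3) = 6.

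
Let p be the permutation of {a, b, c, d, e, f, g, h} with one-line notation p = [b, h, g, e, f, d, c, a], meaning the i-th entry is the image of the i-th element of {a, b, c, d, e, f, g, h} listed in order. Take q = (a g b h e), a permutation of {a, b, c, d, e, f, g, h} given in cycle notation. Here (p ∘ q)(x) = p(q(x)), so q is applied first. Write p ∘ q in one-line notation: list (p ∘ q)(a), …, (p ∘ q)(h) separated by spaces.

(p ∘ q)(x) = p(q(x)). Computing each image: p(q(a)) = p(g) = c, p(q(b)) = p(h) = a, p(q(c)) = p(c) = g, p(q(d)) = p(d) = e, p(q(e)) = p(a) = b, p(q(f)) = p(f) = d, p(q(g)) = p(b) = h, p(q(h)) = p(e) = f.
Hence p ∘ q = [c a g e b d h f].

c a g e b d h f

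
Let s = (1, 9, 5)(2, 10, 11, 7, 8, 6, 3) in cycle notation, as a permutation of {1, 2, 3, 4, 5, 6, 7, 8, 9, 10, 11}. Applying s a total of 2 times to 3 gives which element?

10

3 lies in the 7-cycle (2, 10, 11, 7, 8, 6, 3).
Stepping 2 places around the cycle: 3 → 2 → 10.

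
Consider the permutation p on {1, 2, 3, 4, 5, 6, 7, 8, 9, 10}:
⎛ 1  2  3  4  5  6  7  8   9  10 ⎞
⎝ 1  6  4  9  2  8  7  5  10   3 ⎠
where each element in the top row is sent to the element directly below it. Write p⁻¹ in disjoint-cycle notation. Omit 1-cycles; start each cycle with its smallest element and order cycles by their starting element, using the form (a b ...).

The cycle decomposition of p is (2 6 8 5)(3 4 9 10).
Reversing each cycle (and rotating so the smallest element leads) gives p⁻¹ = (2 5 8 6)(3 10 9 4).

(2 5 8 6)(3 10 9 4)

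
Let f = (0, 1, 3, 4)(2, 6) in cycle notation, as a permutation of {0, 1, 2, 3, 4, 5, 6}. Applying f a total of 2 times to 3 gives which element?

0

3 lies in the 4-cycle (0, 1, 3, 4).
Stepping 2 places around the cycle: 3 → 4 → 0.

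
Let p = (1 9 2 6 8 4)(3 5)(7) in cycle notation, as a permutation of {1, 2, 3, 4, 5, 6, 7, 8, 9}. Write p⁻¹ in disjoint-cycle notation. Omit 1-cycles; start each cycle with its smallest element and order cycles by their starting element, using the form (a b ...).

(1 4 8 6 2 9)(3 5)

Inverting a permutation written in cycle notation just reverses the order within every cycle.
After reversing and putting each cycle's least element first, p⁻¹ = (1 4 8 6 2 9)(3 5).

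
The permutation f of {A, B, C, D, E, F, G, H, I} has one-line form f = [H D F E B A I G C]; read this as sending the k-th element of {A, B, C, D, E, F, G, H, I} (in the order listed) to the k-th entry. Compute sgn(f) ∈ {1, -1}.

-1

In disjoint-cycle form the cycle lengths are 6, 3.
A cycle of length ℓ contributes ℓ−1 transpositions, so f is a product of 5 + 2 = 7 transpositions — odd.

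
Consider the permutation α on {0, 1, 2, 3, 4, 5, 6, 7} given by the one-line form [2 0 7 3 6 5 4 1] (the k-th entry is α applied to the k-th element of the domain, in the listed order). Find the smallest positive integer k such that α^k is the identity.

4

Decomposing into disjoint cycles gives cycle lengths 4, 2, 1, 1.
The order is lcm(4, 2) = 4.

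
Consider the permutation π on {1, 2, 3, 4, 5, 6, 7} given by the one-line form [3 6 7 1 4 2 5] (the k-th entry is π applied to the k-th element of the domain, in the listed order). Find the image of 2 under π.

2 is element number 2 of the domain, and entry number 2 of the one-line form is 6, so π(2) = 6.

6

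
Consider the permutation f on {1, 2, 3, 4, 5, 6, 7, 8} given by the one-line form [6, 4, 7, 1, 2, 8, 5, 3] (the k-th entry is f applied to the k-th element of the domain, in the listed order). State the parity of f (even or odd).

odd

In disjoint-cycle form the cycle lengths are 8.
A cycle is odd iff its length is even; f has 1 even-length cycle, so sgn(f) = (−1)^1 and f is odd.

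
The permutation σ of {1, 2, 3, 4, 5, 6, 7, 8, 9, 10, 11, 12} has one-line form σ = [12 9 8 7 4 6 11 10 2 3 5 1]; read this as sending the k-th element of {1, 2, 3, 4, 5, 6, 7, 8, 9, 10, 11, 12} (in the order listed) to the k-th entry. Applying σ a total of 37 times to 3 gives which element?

8

Tracing 3 → 8 → … returns to 3 after 3 steps, so 3 lies in a 3-cycle (3, 8, 10).
Since the cycle has length 3, σ^37 acts on it the same as σ^1 (37 mod 3 = 1).
Stepping 1 place around the cycle: 3 → 8.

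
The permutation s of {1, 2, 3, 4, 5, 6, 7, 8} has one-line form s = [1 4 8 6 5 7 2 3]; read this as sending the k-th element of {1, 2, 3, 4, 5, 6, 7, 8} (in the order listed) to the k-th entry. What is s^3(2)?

Tracing 2 → 4 → … returns to 2 after 4 steps, so 2 lies in a 4-cycle (2, 4, 6, 7).
Advancing 3 steps from 2: 2 → 4 → 6 → 7.

7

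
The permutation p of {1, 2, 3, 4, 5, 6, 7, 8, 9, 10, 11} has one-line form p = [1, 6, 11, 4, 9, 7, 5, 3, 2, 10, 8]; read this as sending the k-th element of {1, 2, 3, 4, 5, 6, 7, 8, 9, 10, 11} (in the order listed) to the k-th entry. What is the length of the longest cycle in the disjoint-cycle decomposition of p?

Decomposing into disjoint cycles gives (2, 6, 7, 5, 9)(3, 11, 8); the longest has length 5.

5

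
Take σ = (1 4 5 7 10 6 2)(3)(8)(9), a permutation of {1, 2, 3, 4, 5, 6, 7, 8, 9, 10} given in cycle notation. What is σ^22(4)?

4 lies in the 7-cycle (1 4 5 7 10 6 2).
On a 7-cycle, σ^7 is the identity, so σ^22 = σ^1 there (22 ≡ 1 mod 7).
Stepping 1 place around the cycle: 4 → 5.

5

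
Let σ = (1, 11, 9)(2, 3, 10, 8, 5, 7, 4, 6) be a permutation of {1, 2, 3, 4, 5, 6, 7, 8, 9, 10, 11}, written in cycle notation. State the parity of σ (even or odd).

odd

The cycle lengths are 8, 3.
A cycle of length ℓ contributes ℓ−1 transpositions, so σ is a product of 7 + 2 = 9 transpositions — odd.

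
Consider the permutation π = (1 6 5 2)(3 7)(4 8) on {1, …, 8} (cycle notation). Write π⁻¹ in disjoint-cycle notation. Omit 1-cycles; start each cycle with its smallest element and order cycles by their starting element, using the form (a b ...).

(1 2 5 6)(3 7)(4 8)

If π sends a → b within a cycle, π⁻¹ sends b → a; equivalently, reverse each cycle.
Reversing each cycle of π and rotating so the smallest element leads gives (1 2 5 6)(3 7)(4 8).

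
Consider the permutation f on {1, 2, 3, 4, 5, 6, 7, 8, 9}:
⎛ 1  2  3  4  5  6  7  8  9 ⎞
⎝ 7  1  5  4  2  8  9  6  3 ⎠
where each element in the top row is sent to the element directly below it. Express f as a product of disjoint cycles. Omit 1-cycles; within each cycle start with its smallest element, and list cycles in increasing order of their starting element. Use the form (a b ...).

(1 7 9 3 5 2)(6 8)

Iterating f from 1 gives 1 → 7 → 9 → 3 → 5 → 2 → 1; that is the 6-cycle (1 7 9 3 5 2).
Repeating from the next unused element and collecting all non-trivial cycles gives (1 7 9 3 5 2)(6 8).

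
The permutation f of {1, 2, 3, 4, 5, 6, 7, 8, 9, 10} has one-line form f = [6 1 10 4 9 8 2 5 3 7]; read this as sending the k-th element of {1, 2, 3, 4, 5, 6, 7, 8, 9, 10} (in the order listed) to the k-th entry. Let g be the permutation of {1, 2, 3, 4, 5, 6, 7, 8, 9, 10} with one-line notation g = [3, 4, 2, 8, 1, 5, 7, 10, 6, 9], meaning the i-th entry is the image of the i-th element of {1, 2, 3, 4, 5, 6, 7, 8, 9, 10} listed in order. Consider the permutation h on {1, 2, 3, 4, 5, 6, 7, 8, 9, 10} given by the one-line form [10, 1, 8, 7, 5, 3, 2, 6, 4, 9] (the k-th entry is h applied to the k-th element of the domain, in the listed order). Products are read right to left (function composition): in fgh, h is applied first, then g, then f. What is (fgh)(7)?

Chase 7: h(7) = 2; g(2) = 4; f(4) = 4. Hence (fgh)(7) = 4.

4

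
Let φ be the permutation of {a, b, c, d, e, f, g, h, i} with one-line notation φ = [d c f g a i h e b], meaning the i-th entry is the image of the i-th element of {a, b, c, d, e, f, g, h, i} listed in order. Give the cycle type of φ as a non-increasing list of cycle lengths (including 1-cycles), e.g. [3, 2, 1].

The disjoint cycles are (a d g h e)(b c f i), with lengths 5, 4 in non-increasing order.

[5, 4]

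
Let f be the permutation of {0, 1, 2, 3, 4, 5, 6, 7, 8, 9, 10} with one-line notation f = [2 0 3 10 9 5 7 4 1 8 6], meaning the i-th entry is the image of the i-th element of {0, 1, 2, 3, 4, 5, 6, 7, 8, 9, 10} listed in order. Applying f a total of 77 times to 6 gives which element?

Tracing 6 → 7 → … returns to 6 after 10 steps, so 6 lies in a 10-cycle (0, 2, 3, 10, 6, 7, 4, 9, 8, 1).
On a 10-cycle, f^10 is the identity, so f^77 = f^7 there (77 ≡ 7 mod 10).
Stepping 7 places around the cycle: 6 → 7 → 4 → 9 → 8 → 1 → 0 → 2.

2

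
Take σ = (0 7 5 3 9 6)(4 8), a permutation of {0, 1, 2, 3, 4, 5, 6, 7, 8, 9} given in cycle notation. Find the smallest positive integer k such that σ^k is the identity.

The cycle type of σ is (6, 2, 1, 1).
The order is lcm(6, 2) = 6.

6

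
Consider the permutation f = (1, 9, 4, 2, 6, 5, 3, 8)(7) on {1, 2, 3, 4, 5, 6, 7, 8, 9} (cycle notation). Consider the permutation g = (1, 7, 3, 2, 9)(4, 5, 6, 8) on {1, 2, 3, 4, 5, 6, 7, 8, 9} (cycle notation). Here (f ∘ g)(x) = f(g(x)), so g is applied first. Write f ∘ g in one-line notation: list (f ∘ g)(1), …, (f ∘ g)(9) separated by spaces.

Chase each element through g then f: 1 → 7 → 7; 2 → 9 → 4; 3 → 2 → 6; 4 → 5 → 3; 5 → 6 → 5; 6 → 8 → 1; 7 → 3 → 8; 8 → 4 → 2; 9 → 1 → 9.
So f ∘ g in one-line form is 7 4 6 3 5 1 8 2 9.

7 4 6 3 5 1 8 2 9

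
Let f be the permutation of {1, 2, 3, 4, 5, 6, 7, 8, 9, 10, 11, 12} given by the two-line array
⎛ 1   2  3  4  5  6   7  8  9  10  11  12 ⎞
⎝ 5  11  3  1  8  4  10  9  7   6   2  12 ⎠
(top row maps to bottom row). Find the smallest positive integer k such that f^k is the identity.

Writing f as disjoint cycles, the cycle lengths are 8, 2, 1, 1.
Since disjoint cycles commute, ord(f) = lcm(8, 2) = 8.

8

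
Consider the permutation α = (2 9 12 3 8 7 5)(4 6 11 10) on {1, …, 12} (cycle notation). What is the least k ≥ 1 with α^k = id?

28

The disjoint cycles have lengths 7, 4, 1.
The order of α is the least common multiple of its cycle lengths: lcm(7, 4) = 28.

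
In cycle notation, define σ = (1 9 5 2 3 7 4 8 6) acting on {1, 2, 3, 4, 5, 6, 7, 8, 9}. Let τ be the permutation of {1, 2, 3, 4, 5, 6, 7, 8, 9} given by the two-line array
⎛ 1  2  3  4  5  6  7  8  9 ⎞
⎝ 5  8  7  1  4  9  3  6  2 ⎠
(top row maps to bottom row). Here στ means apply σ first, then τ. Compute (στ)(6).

(στ)(6) = τ(σ(6)). σ(6) = 1, then τ(1) = 5. So (στ)(6) = 5.

5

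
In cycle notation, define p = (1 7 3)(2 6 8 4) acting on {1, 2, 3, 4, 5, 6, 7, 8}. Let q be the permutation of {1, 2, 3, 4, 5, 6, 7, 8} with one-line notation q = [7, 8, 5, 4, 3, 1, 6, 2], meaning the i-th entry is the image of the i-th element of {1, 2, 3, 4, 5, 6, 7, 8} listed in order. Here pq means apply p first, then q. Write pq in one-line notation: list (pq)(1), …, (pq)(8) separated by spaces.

For each element, apply p then q: 1 → 7 → 6; 2 → 6 → 1; 3 → 1 → 7; 4 → 2 → 8; 5 → 5 → 3; 6 → 8 → 2; 7 → 3 → 5; 8 → 4 → 4.
So pq in one-line form is 6 1 7 8 3 2 5 4.

6 1 7 8 3 2 5 4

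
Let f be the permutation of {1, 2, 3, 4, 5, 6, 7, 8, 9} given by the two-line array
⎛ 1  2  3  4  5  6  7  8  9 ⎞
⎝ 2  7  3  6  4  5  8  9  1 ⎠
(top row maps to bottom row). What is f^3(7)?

1

Tracing 7 → 8 → … returns to 7 after 5 steps, so 7 lies in a 5-cycle (1 2 7 8 9).
Stepping 3 places around the cycle: 7 → 8 → 9 → 1.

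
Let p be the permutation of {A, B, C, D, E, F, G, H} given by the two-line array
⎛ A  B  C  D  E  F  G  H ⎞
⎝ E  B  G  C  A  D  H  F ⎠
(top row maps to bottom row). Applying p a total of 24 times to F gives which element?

H

Tracing F → D → … returns to F after 5 steps, so F lies in a 5-cycle (C, G, H, F, D).
Since the cycle has length 5, p^24 acts on it the same as p^4 (24 mod 5 = 4).
Stepping 4 places around the cycle: F → D → C → G → H.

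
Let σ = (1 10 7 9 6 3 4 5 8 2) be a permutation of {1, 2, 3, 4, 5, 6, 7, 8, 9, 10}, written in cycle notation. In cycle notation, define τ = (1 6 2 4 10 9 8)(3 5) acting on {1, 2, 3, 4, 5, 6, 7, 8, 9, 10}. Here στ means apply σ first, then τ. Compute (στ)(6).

5

First apply σ: σ(6) = 3, then τ(3) = 5. Thus (στ)(6) = 5.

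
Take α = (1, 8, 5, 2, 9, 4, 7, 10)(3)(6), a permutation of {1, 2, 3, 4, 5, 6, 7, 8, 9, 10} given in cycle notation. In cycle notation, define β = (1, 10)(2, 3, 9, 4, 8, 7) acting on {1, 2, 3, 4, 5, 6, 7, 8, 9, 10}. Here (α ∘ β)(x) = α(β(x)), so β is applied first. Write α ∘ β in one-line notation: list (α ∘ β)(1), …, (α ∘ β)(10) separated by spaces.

(α ∘ β)(x) = α(β(x)). Computing each image: α(β(1)) = α(10) = 1, α(β(2)) = α(3) = 3, α(β(3)) = α(9) = 4, α(β(4)) = α(8) = 5, α(β(5)) = α(5) = 2, α(β(6)) = α(6) = 6, α(β(7)) = α(2) = 9, α(β(8)) = α(7) = 10, α(β(9)) = α(4) = 7, α(β(10)) = α(1) = 8.
Hence α ∘ β = [1 3 4 5 2 6 9 10 7 8].

1 3 4 5 2 6 9 10 7 8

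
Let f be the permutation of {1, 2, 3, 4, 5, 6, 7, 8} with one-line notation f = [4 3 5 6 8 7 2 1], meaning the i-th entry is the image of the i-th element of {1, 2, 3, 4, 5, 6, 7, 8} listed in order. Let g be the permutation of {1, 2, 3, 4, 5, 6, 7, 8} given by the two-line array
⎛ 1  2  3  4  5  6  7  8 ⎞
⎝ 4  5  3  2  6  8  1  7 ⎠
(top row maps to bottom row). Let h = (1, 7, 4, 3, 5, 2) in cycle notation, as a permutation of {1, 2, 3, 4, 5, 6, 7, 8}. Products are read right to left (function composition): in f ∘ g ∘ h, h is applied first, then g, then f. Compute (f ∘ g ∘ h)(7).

Apply the permutations in order: h(7) = 4, then g(4) = 2, then f(2) = 3. So (f ∘ g ∘ h)(7) = 3.

3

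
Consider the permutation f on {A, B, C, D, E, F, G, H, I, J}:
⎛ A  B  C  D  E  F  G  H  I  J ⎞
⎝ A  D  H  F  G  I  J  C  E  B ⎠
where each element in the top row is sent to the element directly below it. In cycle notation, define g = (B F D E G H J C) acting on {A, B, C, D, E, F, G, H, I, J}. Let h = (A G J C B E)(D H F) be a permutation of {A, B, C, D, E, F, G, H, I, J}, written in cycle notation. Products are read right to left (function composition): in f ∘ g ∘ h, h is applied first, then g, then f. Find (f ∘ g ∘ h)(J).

Apply the permutations in order: h(J) = C, then g(C) = B, then f(B) = D. So (f ∘ g ∘ h)(J) = D.

D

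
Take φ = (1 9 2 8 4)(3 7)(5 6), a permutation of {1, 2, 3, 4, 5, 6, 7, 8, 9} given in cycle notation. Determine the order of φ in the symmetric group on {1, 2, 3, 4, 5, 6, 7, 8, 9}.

The cycle type of φ is (5, 2, 2).
The order is lcm(5, 2, 2) = 10.

10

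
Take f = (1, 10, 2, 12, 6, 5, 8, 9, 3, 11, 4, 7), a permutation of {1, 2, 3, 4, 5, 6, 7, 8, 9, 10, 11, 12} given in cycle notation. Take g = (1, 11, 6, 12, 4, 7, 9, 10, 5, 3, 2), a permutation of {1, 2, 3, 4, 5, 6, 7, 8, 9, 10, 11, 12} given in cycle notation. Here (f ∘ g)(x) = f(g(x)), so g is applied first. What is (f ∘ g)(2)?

10

(f ∘ g)(2) = f(g(2)). g(2) = 1, then f(1) = 10. So (f ∘ g)(2) = 10.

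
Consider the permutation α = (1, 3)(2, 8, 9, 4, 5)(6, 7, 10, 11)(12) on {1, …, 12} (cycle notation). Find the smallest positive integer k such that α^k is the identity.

The disjoint cycles have lengths 5, 4, 2, 1.
The order of α is the least common multiple of its cycle lengths: lcm(5, 4, 2) = 20.

20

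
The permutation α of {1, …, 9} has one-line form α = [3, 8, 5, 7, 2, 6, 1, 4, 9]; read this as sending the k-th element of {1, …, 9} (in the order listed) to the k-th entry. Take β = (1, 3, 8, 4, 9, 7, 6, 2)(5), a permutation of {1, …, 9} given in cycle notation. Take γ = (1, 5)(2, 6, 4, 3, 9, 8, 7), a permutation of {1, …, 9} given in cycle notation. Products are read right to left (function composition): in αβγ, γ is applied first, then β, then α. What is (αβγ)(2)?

8

Chase 2: γ(2) = 6; β(6) = 2; α(2) = 8. Hence (αβγ)(2) = 8.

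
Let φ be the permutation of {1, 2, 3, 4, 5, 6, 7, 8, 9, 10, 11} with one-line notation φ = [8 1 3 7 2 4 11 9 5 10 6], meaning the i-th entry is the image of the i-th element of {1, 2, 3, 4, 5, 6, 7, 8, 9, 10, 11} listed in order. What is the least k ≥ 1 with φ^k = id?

The disjoint-cycle form of φ has cycle lengths 5, 4, 1, 1.
The order is lcm(5, 4) = 20.

20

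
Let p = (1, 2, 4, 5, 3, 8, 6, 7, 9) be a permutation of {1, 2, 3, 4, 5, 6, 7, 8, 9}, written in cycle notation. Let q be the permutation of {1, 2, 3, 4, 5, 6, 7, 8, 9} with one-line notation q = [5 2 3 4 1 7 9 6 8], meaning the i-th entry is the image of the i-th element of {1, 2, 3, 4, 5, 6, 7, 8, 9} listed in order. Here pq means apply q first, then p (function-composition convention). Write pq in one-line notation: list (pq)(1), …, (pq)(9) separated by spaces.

Chase each element through q then p: 1 → 5 → 3; 2 → 2 → 4; 3 → 3 → 8; 4 → 4 → 5; 5 → 1 → 2; 6 → 7 → 9; 7 → 9 → 1; 8 → 6 → 7; 9 → 8 → 6.
So pq in one-line form is 3 4 8 5 2 9 1 7 6.

3 4 8 5 2 9 1 7 6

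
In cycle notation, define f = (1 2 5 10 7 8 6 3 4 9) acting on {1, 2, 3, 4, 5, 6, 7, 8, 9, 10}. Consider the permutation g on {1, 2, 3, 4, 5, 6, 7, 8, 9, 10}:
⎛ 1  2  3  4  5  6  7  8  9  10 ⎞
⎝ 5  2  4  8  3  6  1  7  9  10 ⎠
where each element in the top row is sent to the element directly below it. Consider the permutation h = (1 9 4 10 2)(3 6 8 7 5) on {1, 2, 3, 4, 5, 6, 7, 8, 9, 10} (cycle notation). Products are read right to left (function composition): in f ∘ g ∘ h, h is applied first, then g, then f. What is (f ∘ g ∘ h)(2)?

Apply the permutations in order: h(2) = 1, then g(1) = 5, then f(5) = 10. So (f ∘ g ∘ h)(2) = 10.

10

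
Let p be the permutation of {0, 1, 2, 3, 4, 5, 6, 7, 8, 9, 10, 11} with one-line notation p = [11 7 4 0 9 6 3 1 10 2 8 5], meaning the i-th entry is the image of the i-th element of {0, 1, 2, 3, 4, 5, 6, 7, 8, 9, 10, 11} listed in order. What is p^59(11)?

Tracing 11 → 5 → … returns to 11 after 5 steps, so 11 lies in a 5-cycle (0 11 5 6 3).
Powers repeat with period 5 on this cycle, and 59 mod 5 = 4, so p^59(11) = p^4(11).
Advancing 4 steps from 11: 11 → 5 → 6 → 3 → 0.

0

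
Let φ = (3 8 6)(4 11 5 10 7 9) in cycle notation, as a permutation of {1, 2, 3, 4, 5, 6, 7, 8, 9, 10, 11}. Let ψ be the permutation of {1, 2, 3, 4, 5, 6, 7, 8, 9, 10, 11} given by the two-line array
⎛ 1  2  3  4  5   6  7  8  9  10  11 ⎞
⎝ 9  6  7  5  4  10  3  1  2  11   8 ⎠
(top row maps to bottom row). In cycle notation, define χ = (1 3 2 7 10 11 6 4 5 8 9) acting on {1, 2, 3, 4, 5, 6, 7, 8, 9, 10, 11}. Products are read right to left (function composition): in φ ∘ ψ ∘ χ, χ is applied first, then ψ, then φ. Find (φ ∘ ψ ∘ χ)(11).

7

Chase 11: χ(11) = 6; ψ(6) = 10; φ(10) = 7. Hence (φ ∘ ψ ∘ χ)(11) = 7.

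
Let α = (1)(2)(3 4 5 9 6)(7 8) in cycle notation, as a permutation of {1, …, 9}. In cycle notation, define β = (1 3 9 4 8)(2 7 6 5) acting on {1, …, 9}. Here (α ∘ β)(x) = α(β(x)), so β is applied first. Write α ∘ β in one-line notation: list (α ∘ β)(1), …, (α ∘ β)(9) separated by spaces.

4 8 6 7 2 9 3 1 5

(α ∘ β)(x) = α(β(x)). Computing each image: α(β(1)) = α(3) = 4, α(β(2)) = α(7) = 8, α(β(3)) = α(9) = 6, α(β(4)) = α(8) = 7, α(β(5)) = α(2) = 2, α(β(6)) = α(5) = 9, α(β(7)) = α(6) = 3, α(β(8)) = α(1) = 1, α(β(9)) = α(4) = 5.
Hence α ∘ β = [4 8 6 7 2 9 3 1 5].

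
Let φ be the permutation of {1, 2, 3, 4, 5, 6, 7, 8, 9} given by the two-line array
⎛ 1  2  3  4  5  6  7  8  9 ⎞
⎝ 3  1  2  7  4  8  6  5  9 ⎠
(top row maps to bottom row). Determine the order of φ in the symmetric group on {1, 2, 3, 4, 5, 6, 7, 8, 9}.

15

Writing φ as disjoint cycles, the cycle lengths are 5, 3, 1.
The order is lcm(5, 3) = 15.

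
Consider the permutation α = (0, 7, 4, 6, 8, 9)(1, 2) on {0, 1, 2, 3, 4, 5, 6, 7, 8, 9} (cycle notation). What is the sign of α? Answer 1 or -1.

1

The cycle lengths are 6, 2, 1, 1.
A cycle of length ℓ contributes ℓ−1 transpositions, so α is a product of 5 + 1 = 6 transpositions — even.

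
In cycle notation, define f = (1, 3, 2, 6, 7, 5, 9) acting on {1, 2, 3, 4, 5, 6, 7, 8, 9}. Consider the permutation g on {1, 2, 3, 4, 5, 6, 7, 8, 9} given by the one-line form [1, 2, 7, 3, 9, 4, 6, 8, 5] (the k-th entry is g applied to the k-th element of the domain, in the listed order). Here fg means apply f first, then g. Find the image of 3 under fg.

f(3) = 2, then g(2) = 2; composing gives (fg)(3) = 2.

2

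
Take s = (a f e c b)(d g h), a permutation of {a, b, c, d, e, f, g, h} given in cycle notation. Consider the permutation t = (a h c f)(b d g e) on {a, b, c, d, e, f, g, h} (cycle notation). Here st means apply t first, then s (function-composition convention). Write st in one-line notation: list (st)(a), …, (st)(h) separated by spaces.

(st)(x) = s(t(x)). Computing each image: s(t(a)) = s(h) = d, s(t(b)) = s(d) = g, s(t(c)) = s(f) = e, s(t(d)) = s(g) = h, s(t(e)) = s(b) = a, s(t(f)) = s(a) = f, s(t(g)) = s(e) = c, s(t(h)) = s(c) = b.
Hence st = [d g e h a f c b].

d g e h a f c b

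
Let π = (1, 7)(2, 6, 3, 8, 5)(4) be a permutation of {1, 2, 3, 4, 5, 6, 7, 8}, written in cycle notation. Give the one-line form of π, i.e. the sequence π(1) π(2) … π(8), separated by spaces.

7 6 8 4 2 3 1 5

Reading each image from the cycles: 1→7, 2→6, 3→8, 4→4, 5→2, 6→3, 7→1, 8→5.
So the one-line form is 7 6 8 4 2 3 1 5.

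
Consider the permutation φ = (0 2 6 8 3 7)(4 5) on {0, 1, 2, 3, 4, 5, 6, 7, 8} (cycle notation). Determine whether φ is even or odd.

even

The cycle lengths are 6, 2, 1.
A cycle of length ℓ contributes ℓ−1 transpositions, so φ is a product of 5 + 1 = 6 transpositions — even.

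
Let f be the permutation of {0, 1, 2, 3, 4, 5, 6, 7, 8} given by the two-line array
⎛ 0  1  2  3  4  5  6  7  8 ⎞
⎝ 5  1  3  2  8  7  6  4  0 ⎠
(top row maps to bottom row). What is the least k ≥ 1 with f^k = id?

10

Writing f as disjoint cycles, the cycle lengths are 5, 2, 1, 1.
Since disjoint cycles commute, ord(f) = lcm(5, 2) = 10.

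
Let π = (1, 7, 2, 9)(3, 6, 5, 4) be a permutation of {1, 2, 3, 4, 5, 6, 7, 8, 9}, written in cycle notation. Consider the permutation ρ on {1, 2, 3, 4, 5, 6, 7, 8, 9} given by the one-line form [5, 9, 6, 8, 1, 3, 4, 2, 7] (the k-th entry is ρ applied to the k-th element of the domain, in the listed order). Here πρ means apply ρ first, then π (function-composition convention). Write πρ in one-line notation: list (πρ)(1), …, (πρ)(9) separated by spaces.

Chase each element through ρ then π: 1 → 5 → 4; 2 → 9 → 1; 3 → 6 → 5; 4 → 8 → 8; 5 → 1 → 7; 6 → 3 → 6; 7 → 4 → 3; 8 → 2 → 9; 9 → 7 → 2.
So πρ in one-line form is 4 1 5 8 7 6 3 9 2.

4 1 5 8 7 6 3 9 2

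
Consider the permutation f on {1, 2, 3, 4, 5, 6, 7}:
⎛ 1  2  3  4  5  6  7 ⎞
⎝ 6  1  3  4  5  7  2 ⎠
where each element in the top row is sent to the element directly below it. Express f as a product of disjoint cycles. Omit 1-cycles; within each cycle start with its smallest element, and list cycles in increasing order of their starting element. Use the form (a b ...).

(1 6 7 2)

From 1: 1 → 6 → 7 → 2 → 1, closing the cycle (1 6 7 2).
Repeating from the next unused element and collecting all non-trivial cycles gives (1 6 7 2).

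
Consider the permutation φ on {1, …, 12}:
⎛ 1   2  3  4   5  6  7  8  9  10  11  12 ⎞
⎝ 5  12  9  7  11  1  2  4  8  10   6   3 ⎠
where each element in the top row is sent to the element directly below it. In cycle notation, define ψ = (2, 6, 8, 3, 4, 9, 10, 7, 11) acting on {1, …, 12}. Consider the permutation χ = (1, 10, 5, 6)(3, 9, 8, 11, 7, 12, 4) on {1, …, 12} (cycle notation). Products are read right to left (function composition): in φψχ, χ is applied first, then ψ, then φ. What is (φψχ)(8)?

Chase 8: χ(8) = 11; ψ(11) = 2; φ(2) = 12. Hence (φψχ)(8) = 12.

12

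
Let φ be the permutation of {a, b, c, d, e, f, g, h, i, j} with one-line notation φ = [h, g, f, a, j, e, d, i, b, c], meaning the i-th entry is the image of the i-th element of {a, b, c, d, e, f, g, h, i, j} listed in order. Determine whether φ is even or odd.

In disjoint-cycle form the cycle lengths are 6, 4.
A cycle of length ℓ contributes ℓ−1 transpositions, so φ is a product of 5 + 3 = 8 transpositions — even.

even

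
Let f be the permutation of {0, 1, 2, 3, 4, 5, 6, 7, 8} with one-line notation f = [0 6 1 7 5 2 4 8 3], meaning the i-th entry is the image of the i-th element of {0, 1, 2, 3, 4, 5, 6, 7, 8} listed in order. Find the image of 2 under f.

1

2 is element number 3 of the domain, and entry number 3 of the one-line form is 1, so f(2) = 1.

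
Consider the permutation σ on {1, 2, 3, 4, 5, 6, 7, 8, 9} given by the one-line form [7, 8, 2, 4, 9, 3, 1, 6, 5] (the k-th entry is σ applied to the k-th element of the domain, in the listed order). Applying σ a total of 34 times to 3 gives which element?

Tracing 3 → 2 → … returns to 3 after 4 steps, so 3 lies in a 4-cycle (2, 8, 6, 3).
Since the cycle has length 4, σ^34 acts on it the same as σ^2 (34 mod 4 = 2).
Advancing 2 steps from 3: 3 → 2 → 8.

8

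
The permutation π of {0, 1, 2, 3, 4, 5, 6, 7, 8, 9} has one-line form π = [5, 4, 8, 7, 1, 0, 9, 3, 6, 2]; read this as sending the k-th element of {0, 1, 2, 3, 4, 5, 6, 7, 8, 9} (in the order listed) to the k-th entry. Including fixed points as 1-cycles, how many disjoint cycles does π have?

The cycle decomposition is (0, 5)(1, 4)(2, 8, 6, 9)(3, 7), which has 4 cycles (counting 1-cycles).

4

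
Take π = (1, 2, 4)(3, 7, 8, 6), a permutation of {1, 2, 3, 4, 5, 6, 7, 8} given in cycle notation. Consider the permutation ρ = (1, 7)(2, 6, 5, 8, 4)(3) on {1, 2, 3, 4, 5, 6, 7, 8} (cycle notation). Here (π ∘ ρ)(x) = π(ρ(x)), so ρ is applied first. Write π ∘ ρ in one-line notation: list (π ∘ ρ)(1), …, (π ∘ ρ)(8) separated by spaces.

8 3 7 4 6 5 2 1

(π ∘ ρ)(x) = π(ρ(x)). Computing each image: π(ρ(1)) = π(7) = 8, π(ρ(2)) = π(6) = 3, π(ρ(3)) = π(3) = 7, π(ρ(4)) = π(2) = 4, π(ρ(5)) = π(8) = 6, π(ρ(6)) = π(5) = 5, π(ρ(7)) = π(1) = 2, π(ρ(8)) = π(4) = 1.
Hence π ∘ ρ = [8 3 7 4 6 5 2 1].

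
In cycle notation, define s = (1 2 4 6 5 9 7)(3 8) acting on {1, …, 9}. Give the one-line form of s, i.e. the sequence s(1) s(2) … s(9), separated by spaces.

2 4 8 6 9 5 1 3 7

Reading each image from the cycles: 1↦2, 2↦4, 3↦8, 4↦6, 5↦9, 6↦5, 7↦1, 8↦3, 9↦7.
Listing these in domain order gives 2 4 8 6 9 5 1 3 7.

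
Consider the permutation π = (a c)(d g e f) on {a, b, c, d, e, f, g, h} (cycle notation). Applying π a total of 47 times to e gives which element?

g

e lies in the 4-cycle (d g e f).
Since the cycle has length 4, π^47 acts on it the same as π^3 (47 mod 4 = 3).
Stepping 3 places around the cycle: e → f → d → g.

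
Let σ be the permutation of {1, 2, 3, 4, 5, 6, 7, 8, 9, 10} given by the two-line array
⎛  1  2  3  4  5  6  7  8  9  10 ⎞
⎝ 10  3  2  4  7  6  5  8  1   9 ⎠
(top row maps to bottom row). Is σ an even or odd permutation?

In disjoint-cycle form the cycle lengths are 3, 2, 2, 1, 1, 1.
A cycle of length ℓ contributes ℓ−1 transpositions, so σ is a product of 2 + 1 + 1 = 4 transpositions — even.

even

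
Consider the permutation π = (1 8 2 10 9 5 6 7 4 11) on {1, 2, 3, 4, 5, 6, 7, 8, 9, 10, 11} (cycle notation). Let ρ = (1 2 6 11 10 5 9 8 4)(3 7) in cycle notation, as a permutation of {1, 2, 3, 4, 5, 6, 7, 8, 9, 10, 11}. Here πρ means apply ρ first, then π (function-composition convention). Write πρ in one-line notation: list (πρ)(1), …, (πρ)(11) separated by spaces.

10 7 4 8 5 1 3 11 2 6 9

For each element, apply ρ then π: 1 → 2 → 10; 2 → 6 → 7; 3 → 7 → 4; 4 → 1 → 8; 5 → 9 → 5; 6 → 11 → 1; 7 → 3 → 3; 8 → 4 → 11; 9 → 8 → 2; 10 → 5 → 6; 11 → 10 → 9.
Collecting the images, πρ = [10 7 4 8 5 1 3 11 2 6 9].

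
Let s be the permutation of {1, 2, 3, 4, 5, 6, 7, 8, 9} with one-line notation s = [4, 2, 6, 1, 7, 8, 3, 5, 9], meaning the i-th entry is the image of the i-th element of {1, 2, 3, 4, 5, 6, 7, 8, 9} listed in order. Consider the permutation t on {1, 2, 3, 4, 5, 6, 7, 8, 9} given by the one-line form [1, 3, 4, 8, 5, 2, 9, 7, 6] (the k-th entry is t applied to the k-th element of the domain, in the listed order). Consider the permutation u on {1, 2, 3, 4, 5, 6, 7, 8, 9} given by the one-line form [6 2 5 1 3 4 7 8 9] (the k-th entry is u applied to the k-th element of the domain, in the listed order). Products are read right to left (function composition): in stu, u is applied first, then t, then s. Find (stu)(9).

(stu)(9) = s(t(u(9))). u(9) = 9, then t(9) = 6, then s(6) = 8, so the result is 8.

8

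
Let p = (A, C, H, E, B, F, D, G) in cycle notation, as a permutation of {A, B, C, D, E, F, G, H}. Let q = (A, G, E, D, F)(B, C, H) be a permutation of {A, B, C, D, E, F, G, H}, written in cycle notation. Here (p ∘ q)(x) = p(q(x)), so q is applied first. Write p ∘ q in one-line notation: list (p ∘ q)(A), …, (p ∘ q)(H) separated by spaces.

For each element, apply q then p: A → G → A; B → C → H; C → H → E; D → F → D; E → D → G; F → A → C; G → E → B; H → B → F.
So p ∘ q in one-line form is A H E D G C B F.

A H E D G C B F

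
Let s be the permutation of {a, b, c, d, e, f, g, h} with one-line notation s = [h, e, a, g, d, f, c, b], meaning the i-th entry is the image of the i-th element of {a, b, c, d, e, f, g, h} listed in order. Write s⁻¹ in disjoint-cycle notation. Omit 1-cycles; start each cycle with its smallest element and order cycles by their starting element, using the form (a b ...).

(a c g d e b h)

The cycle decomposition of s is (a h b e d g c).
The inverse reverses every cycle; in canonical form, s⁻¹ = (a c g d e b h).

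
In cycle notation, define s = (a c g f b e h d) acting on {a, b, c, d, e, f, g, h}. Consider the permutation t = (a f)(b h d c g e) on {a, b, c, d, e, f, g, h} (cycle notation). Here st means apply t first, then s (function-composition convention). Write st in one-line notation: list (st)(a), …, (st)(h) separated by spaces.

b d f g e c h a

(st)(x) = s(t(x)). Computing each image: s(t(a)) = s(f) = b, s(t(b)) = s(h) = d, s(t(c)) = s(g) = f, s(t(d)) = s(c) = g, s(t(e)) = s(b) = e, s(t(f)) = s(a) = c, s(t(g)) = s(e) = h, s(t(h)) = s(d) = a.
Hence st = [b d f g e c h a].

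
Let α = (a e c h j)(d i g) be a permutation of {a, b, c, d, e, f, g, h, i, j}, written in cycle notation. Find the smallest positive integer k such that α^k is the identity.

15

The cycle type of α is (5, 3, 1, 1).
The order of α is the least common multiple of its cycle lengths: lcm(5, 3) = 15.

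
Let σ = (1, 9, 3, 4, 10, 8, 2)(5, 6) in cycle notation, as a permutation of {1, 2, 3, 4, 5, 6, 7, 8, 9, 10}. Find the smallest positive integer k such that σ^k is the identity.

The disjoint cycles have lengths 7, 2, 1.
The order of σ is the least common multiple of its cycle lengths: lcm(7, 2) = 14.

14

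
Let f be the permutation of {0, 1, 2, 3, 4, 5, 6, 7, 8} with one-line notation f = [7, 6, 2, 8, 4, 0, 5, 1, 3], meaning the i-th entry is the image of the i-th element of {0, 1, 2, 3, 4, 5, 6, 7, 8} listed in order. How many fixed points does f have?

2

The fixed points (elements with f(x) = x) are {2, 4}, so there are 2.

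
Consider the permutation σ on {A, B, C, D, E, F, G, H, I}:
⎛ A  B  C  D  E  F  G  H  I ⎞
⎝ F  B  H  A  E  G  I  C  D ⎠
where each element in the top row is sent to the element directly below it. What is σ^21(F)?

Tracing F → G → … returns to F after 5 steps, so F lies in a 5-cycle (A F G I D).
Since the cycle has length 5, σ^21 acts on it the same as σ^1 (21 mod 5 = 1).
Stepping 1 place around the cycle: F → G.

G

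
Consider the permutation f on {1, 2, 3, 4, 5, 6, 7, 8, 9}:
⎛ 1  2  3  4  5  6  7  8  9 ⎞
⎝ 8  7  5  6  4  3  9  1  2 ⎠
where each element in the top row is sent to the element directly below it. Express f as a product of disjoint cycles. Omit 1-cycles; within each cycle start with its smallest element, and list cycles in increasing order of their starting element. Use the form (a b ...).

(1 8)(2 7 9)(3 5 4 6)

Start at 1 and follow images: 1 → 8 → 1, giving the cycle (1 8).
Repeating from the next unused element and collecting all non-trivial cycles gives (1 8)(2 7 9)(3 5 4 6).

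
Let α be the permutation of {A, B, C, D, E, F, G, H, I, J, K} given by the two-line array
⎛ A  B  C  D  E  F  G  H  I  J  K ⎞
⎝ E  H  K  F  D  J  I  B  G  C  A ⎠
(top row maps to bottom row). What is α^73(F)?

Tracing F → J → … returns to F after 7 steps, so F lies in a 7-cycle (A, E, D, F, J, C, K).
Since the cycle has length 7, α^73 acts on it the same as α^3 (73 mod 7 = 3).
Advancing 3 steps from F: F → J → C → K.

K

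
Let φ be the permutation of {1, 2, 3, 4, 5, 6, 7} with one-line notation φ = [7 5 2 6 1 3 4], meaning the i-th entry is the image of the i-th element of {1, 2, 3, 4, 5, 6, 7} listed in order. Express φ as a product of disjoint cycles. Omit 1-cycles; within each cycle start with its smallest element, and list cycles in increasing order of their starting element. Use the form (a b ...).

(1 7 4 6 3 2 5)

From 1: 1 → 7 → 4 → 6 → 3 → 2 → 5 → 1, closing the cycle (1 7 4 6 3 2 5).
Continuing from each remaining unvisited element yields (1 7 4 6 3 2 5).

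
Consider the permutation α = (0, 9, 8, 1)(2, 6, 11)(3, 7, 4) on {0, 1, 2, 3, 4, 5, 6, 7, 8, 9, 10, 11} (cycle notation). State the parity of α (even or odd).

odd

The cycle lengths are 4, 3, 3, 1, 1.
A cycle is odd iff its length is even; α has 1 even-length cycle, so sgn(α) = (−1)^1 and α is odd.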